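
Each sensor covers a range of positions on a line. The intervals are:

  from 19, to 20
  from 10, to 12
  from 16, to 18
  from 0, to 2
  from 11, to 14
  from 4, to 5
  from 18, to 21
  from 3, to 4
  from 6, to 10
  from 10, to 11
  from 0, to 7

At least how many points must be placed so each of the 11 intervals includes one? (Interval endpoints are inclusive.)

6

Process intervals by earliest right end; each time one isn't hit yet, stab at its right endpoint.
By right end: [0,2]  [3,4]  [4,5]  [0,7]  [6,10]  [10,11]  [10,12]  [11,14]  [16,18]  [19,20]  [18,21]
[0,2] uncovered → point at 2; [3,4] uncovered → point at 4; [6,10] uncovered → point at 10; [11,14] uncovered → point at 14; [16,18] uncovered → point at 18; [19,20] uncovered → point at 20.
Points: 2, 4, 10, 14, 18, 20 (6 total).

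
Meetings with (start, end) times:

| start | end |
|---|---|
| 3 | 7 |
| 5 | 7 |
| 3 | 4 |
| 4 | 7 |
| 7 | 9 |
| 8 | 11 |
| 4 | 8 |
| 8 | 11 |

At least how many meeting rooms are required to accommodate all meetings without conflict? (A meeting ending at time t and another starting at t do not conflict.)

4

Count concurrent intervals with a sweep; the peak is the room count.
Events (time:±→running): 3:+→1 3:+→2 4:-→1 4:+→2 4:+→3 5:+→4 … peak 4.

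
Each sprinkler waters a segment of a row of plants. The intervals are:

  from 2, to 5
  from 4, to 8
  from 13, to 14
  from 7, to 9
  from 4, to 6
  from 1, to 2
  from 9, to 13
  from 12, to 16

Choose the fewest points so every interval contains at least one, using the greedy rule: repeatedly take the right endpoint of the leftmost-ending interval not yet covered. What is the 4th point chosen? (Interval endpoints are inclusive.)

By right end: [1,2]  [2,5]  [4,6]  [4,8]  [7,9]  [9,13]  [13,14]  [12,16]
[1,2] uncovered → point at 2; [4,6] uncovered → point at 6; [7,9] uncovered → point at 9; [13,14] uncovered → point at 14.
Points: 2, 6, 9, 14 (4 total).

14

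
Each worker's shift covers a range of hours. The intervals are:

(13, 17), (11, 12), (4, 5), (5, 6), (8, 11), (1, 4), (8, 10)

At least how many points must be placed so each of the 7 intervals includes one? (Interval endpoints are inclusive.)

Process intervals by earliest right end; each time one isn't hit yet, stab at its right endpoint.
Sorted: [1,4] [4,5] [5,6] [8,10] [8,11] [11,12] [13,17]
{[1,4],[4,5]} hit by 4; {[5,6]} hit by 6; {[8,10],[8,11]} hit by 10; {[11,12]} hit by 12; {[13,17]} hit by 17.
Points: 4, 6, 10, 12, 17 (5 total).

5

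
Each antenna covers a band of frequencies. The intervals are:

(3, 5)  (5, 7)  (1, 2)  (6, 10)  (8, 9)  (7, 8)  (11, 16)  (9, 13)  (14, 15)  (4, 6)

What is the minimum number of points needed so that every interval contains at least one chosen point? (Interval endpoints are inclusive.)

Process intervals by earliest right end; each time one isn't hit yet, stab at its right endpoint.
By right end: [1,2]  [3,5]  [4,6]  [5,7]  [7,8]  [8,9]  [6,10]  [9,13]  [14,15]  [11,16]
[1,2] uncovered → point at 2; [3,5] uncovered → point at 5; [7,8] uncovered → point at 8; [9,13] uncovered → point at 13; [14,15] uncovered → point at 15.
Points: 2, 5, 8, 13, 15 (5 total).

5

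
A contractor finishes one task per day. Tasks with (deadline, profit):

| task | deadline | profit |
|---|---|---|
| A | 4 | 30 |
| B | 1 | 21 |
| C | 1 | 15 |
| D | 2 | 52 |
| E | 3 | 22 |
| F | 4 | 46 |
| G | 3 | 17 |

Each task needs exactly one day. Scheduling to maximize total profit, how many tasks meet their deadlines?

Sort by profit descending; place each in the latest free slot ≤ its deadline.
Profit order: D=52 F=46 A=30 E=22 B=21 G=17 C=15
Assign: D→slot 2, F→slot 4, A→slot 3, E→slot 1, B skipped, G skipped, C skipped.
Slots: [1:E] [2:D] [3:A] [4:F]
4 of 7 scheduled.

4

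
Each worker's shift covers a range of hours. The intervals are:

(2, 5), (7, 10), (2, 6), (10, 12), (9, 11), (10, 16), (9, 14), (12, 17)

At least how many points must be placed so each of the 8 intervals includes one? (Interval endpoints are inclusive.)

3

By right end: [2,5]  [2,6]  [7,10]  [9,11]  [10,12]  [9,14]  [10,16]  [12,17]
[2,5] uncovered → point at 5; [7,10] uncovered → point at 10; [12,17] uncovered → point at 17.
Points: 5, 10, 17 (3 total).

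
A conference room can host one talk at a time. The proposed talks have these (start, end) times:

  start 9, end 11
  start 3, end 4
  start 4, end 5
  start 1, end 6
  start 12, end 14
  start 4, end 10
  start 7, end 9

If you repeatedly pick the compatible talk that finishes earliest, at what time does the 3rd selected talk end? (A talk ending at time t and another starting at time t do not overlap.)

9

Greedy by earliest finish: after sorting by end time, pick each interval compatible with the last pick.
By end time: (3,4), (4,5), (1,6), (7,9), (4,10), (9,11), (12,14).
Pick (3,4); next start ≥ 4 → (4,5); next start ≥ 5 → (7,9); next start ≥ 9 → (9,11); next start ≥ 11 → (12,14).
Selected: (3,4) (4,5) (7,9) (9,11) (12,14)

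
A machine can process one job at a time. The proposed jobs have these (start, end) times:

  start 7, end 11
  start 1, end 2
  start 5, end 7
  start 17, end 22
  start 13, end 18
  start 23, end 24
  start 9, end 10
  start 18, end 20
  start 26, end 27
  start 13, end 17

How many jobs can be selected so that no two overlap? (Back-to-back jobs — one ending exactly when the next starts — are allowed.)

Greedy by earliest finish: after sorting by end time, pick each interval compatible with the last pick.
By end time: (1,2), (5,7), (9,10), (7,11), (13,17), (13,18), (18,20), (17,22), (23,24), (26,27).
Pick (1,2); next start ≥ 2 → (5,7); next start ≥ 7 → (9,10); next start ≥ 10 → (13,17); next start ≥ 17 → (18,20); next start ≥ 20 → (23,24); next start ≥ 24 → (26,27).
Selected 7 jobs.

7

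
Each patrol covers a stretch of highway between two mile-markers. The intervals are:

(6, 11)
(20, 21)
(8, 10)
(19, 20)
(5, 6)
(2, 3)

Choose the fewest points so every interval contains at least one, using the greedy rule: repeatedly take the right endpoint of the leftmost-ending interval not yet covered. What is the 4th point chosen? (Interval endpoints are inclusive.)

20

By right end: [2,3]  [5,6]  [8,10]  [6,11]  [19,20]  [20,21]
[2,3] uncovered → point at 3; [5,6] uncovered → point at 6; [8,10] uncovered → point at 10; [19,20] uncovered → point at 20.
Points: 3, 6, 10, 20 (4 total).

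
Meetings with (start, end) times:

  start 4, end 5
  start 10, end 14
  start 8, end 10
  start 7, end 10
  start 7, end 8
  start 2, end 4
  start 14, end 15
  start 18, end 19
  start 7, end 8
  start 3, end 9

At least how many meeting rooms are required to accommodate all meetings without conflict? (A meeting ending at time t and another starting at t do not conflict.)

starts: [2, 3, 4, 7, 7, 7, 8, 10, 14, 18]
ends:   [4, 5, 8, 8, 9, 10, 10, 14, 15, 19]
s2→1 s3→2 e4→1 s4→2 e5→1 s7→2 s7→3 s7→4  — peak 4.

4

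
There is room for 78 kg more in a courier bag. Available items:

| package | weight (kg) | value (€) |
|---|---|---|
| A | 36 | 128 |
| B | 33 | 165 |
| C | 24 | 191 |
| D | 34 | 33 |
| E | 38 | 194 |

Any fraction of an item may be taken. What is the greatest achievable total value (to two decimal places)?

465.00

Greedy by value/weight ratio, highest first.
Ratios (sorted): C 7.96, E 5.11, B 5.00, A 3.56, D 0.97
take C (24 @ 191); take E (38 @ 194); take 16/33 of B → 80.00. Capacity used 78/78.
Total value = 465.00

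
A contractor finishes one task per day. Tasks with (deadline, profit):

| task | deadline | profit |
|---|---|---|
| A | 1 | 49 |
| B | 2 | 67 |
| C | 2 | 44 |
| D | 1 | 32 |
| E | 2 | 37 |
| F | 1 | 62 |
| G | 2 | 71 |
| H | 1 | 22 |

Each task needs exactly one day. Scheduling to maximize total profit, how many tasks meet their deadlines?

2

Sort by profit descending; place each in the latest free slot ≤ its deadline.
Profit order: G=71 B=67 F=62 A=49 C=44 E=37 D=32 H=22
Assign: G→slot 2, B→slot 1, F skipped, A skipped, C skipped, E skipped, D skipped, H skipped.
Slots: [1:B] [2:G]
2 of 8 scheduled.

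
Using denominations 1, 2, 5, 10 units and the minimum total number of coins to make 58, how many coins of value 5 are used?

58 = 5×10 + 1×5 + 1×2 + 1×1
Count of 5: 1

1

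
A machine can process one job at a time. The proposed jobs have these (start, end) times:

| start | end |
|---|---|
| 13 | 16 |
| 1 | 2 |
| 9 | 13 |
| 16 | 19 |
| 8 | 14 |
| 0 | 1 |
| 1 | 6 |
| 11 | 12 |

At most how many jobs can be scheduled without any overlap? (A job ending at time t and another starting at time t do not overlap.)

5

Sort by end time and greedily take each interval whose start is ≥ the last chosen end.
Sorted by end: (0,1)  (1,2)  (1,6)  (11,12)  (9,13)  (8,14)  (13,16)  (16,19)
take (0,1); take (1,2); take (11,12); skip (9,13); skip (8,14); take (13,16); take (16,19).
Selected 5 jobs.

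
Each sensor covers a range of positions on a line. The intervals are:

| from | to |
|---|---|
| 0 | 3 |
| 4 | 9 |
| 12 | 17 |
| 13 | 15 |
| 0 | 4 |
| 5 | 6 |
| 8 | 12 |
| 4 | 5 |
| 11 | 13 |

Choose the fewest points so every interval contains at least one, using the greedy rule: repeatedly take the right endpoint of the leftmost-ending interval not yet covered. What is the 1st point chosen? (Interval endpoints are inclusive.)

3

Process intervals by earliest right end; each time one isn't hit yet, stab at its right endpoint.
Sorted: [0,3] [0,4] [4,5] [5,6] [4,9] [8,12] [11,13] [13,15] [12,17]
{[0,3],[0,4]} hit by 3; {[4,5],[5,6],[4,9]} hit by 5; {[8,12],[11,13]} hit by 12; {[13,15],[12,17]} hit by 15.
Points: 3, 5, 12, 15 (4 total).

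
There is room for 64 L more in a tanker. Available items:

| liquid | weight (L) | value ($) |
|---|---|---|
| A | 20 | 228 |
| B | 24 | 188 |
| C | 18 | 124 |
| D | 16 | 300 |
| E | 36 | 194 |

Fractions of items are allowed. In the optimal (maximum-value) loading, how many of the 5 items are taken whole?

Order: D (300/16=18.75) > A (228/20=11.40) > B (188/24=7.83) > C (124/18=6.89) > E (194/36=5.39)
Fill: take D (16 @ 300) → take A (20 @ 228) → take B (24 @ 188) → take 4/18 of C → 27.56; 64/64 used.
3 item(s) taken whole; one partial (take 4/18 of C).

3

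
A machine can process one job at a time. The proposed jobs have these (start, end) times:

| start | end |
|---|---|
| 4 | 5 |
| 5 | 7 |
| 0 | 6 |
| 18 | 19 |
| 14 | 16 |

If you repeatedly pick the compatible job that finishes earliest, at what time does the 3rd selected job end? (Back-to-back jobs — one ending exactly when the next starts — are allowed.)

16

Order by finish time; keep every interval that doesn't clash with the previous kept one.
By end time: (4,5), (0,6), (5,7), (14,16), (18,19).
Pick (4,5); next start ≥ 5 → (5,7); next start ≥ 7 → (14,16); next start ≥ 16 → (18,19).
Selected: (4,5) (5,7) (14,16) (18,19)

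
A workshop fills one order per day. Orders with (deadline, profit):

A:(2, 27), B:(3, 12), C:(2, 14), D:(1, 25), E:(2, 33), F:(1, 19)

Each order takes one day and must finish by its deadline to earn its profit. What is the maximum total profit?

72

Take jobs in profit order; each goes to the latest open slot no later than its deadline.
By profit: E(d2,33), A(d2,27), D(d1,25), F(d1,19), C(d2,14), B(d3,12)
E→slot 2; A→slot 1; D skipped; F skipped; C skipped; B→slot 3.
Profit = 27 + 33 + 12 = 72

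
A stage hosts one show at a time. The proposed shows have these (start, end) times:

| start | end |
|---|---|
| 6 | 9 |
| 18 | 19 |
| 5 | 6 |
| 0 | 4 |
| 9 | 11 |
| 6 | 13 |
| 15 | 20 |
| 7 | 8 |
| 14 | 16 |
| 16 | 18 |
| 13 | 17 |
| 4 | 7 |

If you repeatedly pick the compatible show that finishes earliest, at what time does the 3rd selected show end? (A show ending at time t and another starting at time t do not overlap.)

By end time: (0,4), (5,6), (4,7), (7,8), (6,9), (9,11), (6,13), (14,16), (13,17), (16,18), (18,19), (15,20).
Pick (0,4); next start ≥ 4 → (5,6); next start ≥ 6 → (7,8); next start ≥ 8 → (9,11); next start ≥ 11 → (14,16); next start ≥ 16 → (16,18); next start ≥ 18 → (18,19).
Selected: (0,4) (5,6) (7,8) (9,11) (14,16) (16,18) (18,19)

8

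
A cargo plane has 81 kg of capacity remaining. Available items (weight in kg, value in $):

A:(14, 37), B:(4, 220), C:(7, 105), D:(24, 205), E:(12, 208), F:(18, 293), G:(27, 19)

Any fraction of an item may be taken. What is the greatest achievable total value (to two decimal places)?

Order: B (220/4=55.00) > E (208/12=17.33) > F (293/18=16.28) > C (105/7=15.00) > D (205/24=8.54) > A (37/14=2.64) > G (19/27=0.70)
Fill: take B (4 @ 220) → take E (12 @ 208) → take F (18 @ 293) → take C (7 @ 105) → take D (24 @ 205) → take A (14 @ 37) → take 2/27 of G → 1.41; 81/81 used.
Total value = 1069.41

1069.41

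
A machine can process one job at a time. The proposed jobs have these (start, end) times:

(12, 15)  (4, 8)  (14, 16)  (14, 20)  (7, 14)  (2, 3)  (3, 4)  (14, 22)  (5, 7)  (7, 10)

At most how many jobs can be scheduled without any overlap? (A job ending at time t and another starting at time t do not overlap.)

5

By end time: (2,3), (3,4), (5,7), (4,8), (7,10), (7,14), (12,15), (14,16), (14,20), (14,22).
Pick (2,3); next start ≥ 3 → (3,4); next start ≥ 4 → (5,7); next start ≥ 7 → (7,10); next start ≥ 10 → (12,15).
Selected 5 jobs.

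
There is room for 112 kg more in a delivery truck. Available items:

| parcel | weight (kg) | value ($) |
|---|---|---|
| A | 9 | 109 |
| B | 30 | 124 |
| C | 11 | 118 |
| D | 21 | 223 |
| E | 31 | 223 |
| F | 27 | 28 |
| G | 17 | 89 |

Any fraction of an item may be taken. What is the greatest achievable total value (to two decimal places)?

857.07

Greedy by value/weight ratio, highest first.
Ratios (sorted): A 12.11, C 10.73, D 10.62, E 7.19, G 5.24, B 4.13, F 1.04
take A (9 @ 109); take C (11 @ 118); take D (21 @ 223); take E (31 @ 223); take G (17 @ 89); take 23/30 of B → 95.07. Capacity used 112/112.
Total value = 857.07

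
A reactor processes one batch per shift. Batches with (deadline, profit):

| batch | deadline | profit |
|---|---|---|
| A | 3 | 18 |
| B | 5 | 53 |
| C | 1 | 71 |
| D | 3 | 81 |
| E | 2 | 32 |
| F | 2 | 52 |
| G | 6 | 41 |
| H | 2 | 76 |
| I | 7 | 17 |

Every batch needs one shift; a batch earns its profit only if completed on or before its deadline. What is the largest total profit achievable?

Profit order: D=81 H=76 C=71 B=53 F=52 G=41 E=32 A=18 I=17
Assign: D→slot 3, H→slot 2, C→slot 1, B→slot 5, F skipped, G→slot 6, E skipped, A skipped, I→slot 7.
Slots: [1:C] [2:H] [3:D] [5:B] [6:G] [7:I]
Profit = 71 + 76 + 81 + 53 + 41 + 17 = 339

339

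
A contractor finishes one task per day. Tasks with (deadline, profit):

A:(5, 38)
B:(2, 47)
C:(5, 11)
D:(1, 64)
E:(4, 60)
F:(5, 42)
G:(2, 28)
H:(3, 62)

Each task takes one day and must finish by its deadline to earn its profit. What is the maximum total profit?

275

By profit: D(d1,64), H(d3,62), E(d4,60), B(d2,47), F(d5,42), A(d5,38), G(d2,28), C(d5,11)
D→slot 1; H→slot 3; E→slot 4; B→slot 2; F→slot 5; A skipped; G skipped; C skipped.
Profit = 64 + 47 + 62 + 60 + 42 = 275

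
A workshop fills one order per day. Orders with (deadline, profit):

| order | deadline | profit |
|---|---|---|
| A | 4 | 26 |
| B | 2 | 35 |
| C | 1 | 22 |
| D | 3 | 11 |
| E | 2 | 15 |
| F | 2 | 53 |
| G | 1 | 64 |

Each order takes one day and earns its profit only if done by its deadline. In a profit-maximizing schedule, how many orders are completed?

4

Sort by profit descending; place each in the latest free slot ≤ its deadline.
Profit order: G=64 F=53 B=35 A=26 C=22 E=15 D=11
Assign: G→slot 1, F→slot 2, B skipped, A→slot 4, C skipped, E skipped, D→slot 3.
Slots: [1:G] [2:F] [3:D] [4:A]
4 of 7 scheduled.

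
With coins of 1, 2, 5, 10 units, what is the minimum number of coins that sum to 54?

7

Greedy: take as many of the largest coin as possible, then repeat with the remainder.
54 − 5×10→4 − 2×2→0
Total coins = 5 + 2 = 7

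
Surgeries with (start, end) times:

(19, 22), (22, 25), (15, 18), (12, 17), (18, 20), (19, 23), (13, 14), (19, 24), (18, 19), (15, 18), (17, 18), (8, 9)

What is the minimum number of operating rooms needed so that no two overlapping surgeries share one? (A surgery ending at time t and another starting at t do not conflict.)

starts: [8, 12, 13, 15, 15, 17, 18, 18, 19, 19, 19, 22]
ends:   [9, 14, 17, 18, 18, 18, 19, 20, 22, 23, 24, 25]
s8→1 e9→0 s12→1 s13→2 e14→1 s15→2 s15→3 e17→2 s17→3 e18→2 e18→1 e18→0 s18→1 s18→2 e19→1 s19→2 s19→3 s19→4  — peak 4.

4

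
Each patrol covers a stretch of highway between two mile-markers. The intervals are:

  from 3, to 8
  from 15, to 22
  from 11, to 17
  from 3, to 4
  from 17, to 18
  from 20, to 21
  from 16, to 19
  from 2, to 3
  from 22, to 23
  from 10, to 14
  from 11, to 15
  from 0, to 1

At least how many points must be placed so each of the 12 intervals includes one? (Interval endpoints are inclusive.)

Process intervals by earliest right end; each time one isn't hit yet, stab at its right endpoint.
Sorted: [0,1] [2,3] [3,4] [3,8] [10,14] [11,15] [11,17] [17,18] [16,19] [20,21] [15,22] [22,23]
{[0,1]} hit by 1; {[2,3],[3,4],[3,8]} hit by 3; {[10,14],[11,15],[11,17]} hit by 14; {[17,18],[16,19]} hit by 18; {[20,21],[15,22]} hit by 21; {[22,23]} hit by 23.
Points: 1, 3, 14, 18, 21, 23 (6 total).

6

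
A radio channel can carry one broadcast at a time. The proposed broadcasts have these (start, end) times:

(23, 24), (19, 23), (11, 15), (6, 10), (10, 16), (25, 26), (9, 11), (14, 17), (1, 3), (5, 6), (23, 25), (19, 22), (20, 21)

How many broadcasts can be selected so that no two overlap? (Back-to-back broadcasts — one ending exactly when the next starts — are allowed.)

Greedy by earliest finish: after sorting by end time, pick each interval compatible with the last pick.
Sorted by end: (1,3)  (5,6)  (6,10)  (9,11)  (11,15)  (10,16)  (14,17)  (20,21)  (19,22)  (19,23)  (23,24)  (23,25)  (25,26)
take (1,3); take (5,6); take (6,10); take (11,15); skip (10,16); take (20,21); take (23,24); skip (23,25); take (25,26).
Selected 7 broadcasts.

7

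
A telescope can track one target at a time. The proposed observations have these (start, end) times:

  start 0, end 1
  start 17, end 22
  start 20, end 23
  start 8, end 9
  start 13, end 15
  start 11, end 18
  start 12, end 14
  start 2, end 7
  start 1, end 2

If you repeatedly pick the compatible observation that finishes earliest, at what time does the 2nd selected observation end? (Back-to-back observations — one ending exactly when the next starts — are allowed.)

2

By end time: (0,1), (1,2), (2,7), (8,9), (12,14), (13,15), (11,18), (17,22), (20,23).
Pick (0,1); next start ≥ 1 → (1,2); next start ≥ 2 → (2,7); next start ≥ 7 → (8,9); next start ≥ 9 → (12,14); next start ≥ 14 → (17,22).
Selected: (0,1) (1,2) (2,7) (8,9) (12,14) (17,22)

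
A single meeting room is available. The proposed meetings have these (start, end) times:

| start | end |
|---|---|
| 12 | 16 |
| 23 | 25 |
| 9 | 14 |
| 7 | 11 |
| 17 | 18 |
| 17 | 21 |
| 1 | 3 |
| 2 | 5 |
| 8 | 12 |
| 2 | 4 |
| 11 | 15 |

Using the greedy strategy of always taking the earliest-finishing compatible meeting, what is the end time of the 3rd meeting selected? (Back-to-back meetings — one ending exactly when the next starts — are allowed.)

15

Sort by end time and greedily take each interval whose start is ≥ the last chosen end.
Sorted by end: (1,3)  (2,4)  (2,5)  (7,11)  (8,12)  (9,14)  (11,15)  (12,16)  (17,18)  (17,21)  (23,25)
take (1,3); skip (2,4); skip (2,5); take (7,11); skip (8,12); take (11,15); take (17,18); take (23,25).
Selected: (1,3) (7,11) (11,15) (17,18) (23,25)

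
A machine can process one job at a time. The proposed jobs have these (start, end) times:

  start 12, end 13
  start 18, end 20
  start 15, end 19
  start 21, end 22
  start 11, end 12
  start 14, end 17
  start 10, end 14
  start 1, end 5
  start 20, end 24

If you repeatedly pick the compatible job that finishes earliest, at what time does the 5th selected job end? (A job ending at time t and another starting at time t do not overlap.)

20

By end time: (1,5), (11,12), (12,13), (10,14), (14,17), (15,19), (18,20), (21,22), (20,24).
Pick (1,5); next start ≥ 5 → (11,12); next start ≥ 12 → (12,13); next start ≥ 13 → (14,17); next start ≥ 17 → (18,20); next start ≥ 20 → (21,22).
Selected: (1,5) (11,12) (12,13) (14,17) (18,20) (21,22)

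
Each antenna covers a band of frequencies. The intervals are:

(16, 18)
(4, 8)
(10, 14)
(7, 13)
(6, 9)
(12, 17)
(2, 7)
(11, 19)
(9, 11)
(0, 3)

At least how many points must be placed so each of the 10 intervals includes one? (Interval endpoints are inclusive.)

Sort by right endpoint; whenever an interval is uncovered, place a point at its right end.
Sorted: [0,3] [2,7] [4,8] [6,9] [9,11] [7,13] [10,14] [12,17] [16,18] [11,19]
{[0,3],[2,7]} hit by 3; {[4,8],[6,9]} hit by 8; {[9,11],[7,13],[10,14]} hit by 11; {[12,17],[16,18],[11,19]} hit by 17.
Points: 3, 8, 11, 17 (4 total).

4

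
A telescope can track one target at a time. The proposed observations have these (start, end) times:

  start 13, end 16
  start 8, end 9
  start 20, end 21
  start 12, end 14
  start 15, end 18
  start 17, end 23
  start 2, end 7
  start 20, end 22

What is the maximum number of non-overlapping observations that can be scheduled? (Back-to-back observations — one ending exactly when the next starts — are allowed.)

By end time: (2,7), (8,9), (12,14), (13,16), (15,18), (20,21), (20,22), (17,23).
Pick (2,7); next start ≥ 7 → (8,9); next start ≥ 9 → (12,14); next start ≥ 14 → (15,18); next start ≥ 18 → (20,21).
Selected 5 observations.

5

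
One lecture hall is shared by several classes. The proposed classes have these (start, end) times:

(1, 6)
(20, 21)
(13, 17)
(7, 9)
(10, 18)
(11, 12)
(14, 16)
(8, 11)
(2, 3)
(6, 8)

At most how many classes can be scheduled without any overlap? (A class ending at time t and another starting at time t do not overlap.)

Sorted by end: (2,3)  (1,6)  (6,8)  (7,9)  (8,11)  (11,12)  (14,16)  (13,17)  (10,18)  (20,21)
take (2,3); take (6,8); take (8,11); take (11,12); take (14,16); take (20,21).
Selected 6 classes.

6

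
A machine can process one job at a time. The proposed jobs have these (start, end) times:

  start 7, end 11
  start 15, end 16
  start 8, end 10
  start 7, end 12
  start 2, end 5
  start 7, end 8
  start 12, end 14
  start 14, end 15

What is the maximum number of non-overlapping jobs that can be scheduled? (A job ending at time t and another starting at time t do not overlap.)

By end time: (2,5), (7,8), (8,10), (7,11), (7,12), (12,14), (14,15), (15,16).
Pick (2,5); next start ≥ 5 → (7,8); next start ≥ 8 → (8,10); next start ≥ 10 → (12,14); next start ≥ 14 → (14,15); next start ≥ 15 → (15,16).
Selected 6 jobs.

6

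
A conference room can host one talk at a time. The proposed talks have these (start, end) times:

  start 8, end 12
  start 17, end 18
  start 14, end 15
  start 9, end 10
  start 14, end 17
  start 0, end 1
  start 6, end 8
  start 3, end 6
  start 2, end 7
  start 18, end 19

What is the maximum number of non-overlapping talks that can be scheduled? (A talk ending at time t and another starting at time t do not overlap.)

Greedy by earliest finish: after sorting by end time, pick each interval compatible with the last pick.
Sorted by end: (0,1)  (3,6)  (2,7)  (6,8)  (9,10)  (8,12)  (14,15)  (14,17)  (17,18)  (18,19)
take (0,1); take (3,6); skip (2,7); take (6,8); take (9,10); take (14,15); skip (14,17); take (17,18); take (18,19).
Selected 7 talks.

7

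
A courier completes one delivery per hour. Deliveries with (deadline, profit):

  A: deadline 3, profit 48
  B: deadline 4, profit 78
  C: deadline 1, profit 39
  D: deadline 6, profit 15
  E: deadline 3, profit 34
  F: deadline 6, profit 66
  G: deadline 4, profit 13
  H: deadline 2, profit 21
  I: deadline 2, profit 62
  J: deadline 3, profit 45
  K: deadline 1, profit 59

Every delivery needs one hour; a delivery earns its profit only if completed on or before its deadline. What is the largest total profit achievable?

Sort by profit descending; place each in the latest free slot ≤ its deadline.
Profit order: B=78 F=66 I=62 K=59 A=48 J=45 C=39 E=34 H=21 D=15 G=13
Assign: B→slot 4, F→slot 6, I→slot 2, K→slot 1, A→slot 3, J skipped, C skipped, E skipped, H skipped, D→slot 5, G skipped.
Slots: [1:K] [2:I] [3:A] [4:B] [5:D] [6:F]
Profit = 59 + 62 + 48 + 78 + 15 + 66 = 328

328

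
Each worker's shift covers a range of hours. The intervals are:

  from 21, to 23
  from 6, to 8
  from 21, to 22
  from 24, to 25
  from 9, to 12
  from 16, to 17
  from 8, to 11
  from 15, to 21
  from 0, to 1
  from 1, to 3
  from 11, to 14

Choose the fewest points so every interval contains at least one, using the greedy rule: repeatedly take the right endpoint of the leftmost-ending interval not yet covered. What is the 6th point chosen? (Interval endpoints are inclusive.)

By right end: [0,1]  [1,3]  [6,8]  [8,11]  [9,12]  [11,14]  [16,17]  [15,21]  [21,22]  [21,23]  [24,25]
[0,1] uncovered → point at 1; [6,8] uncovered → point at 8; [9,12] uncovered → point at 12; [16,17] uncovered → point at 17; [21,22] uncovered → point at 22; [24,25] uncovered → point at 25.
Points: 1, 8, 12, 17, 22, 25 (6 total).

25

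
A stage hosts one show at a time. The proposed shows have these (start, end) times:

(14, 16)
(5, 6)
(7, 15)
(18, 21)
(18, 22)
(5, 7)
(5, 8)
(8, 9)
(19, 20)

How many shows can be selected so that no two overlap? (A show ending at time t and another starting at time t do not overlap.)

Greedy by earliest finish: after sorting by end time, pick each interval compatible with the last pick.
By end time: (5,6), (5,7), (5,8), (8,9), (7,15), (14,16), (19,20), (18,21), (18,22).
Pick (5,6); next start ≥ 6 → (8,9); next start ≥ 9 → (14,16); next start ≥ 16 → (19,20).
Selected 4 shows.

4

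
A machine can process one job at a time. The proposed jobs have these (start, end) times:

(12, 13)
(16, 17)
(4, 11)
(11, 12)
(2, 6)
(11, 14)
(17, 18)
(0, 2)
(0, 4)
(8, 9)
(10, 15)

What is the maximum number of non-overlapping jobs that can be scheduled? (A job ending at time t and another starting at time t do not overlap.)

7

Sorted by end: (0,2)  (0,4)  (2,6)  (8,9)  (4,11)  (11,12)  (12,13)  (11,14)  (10,15)  (16,17)  (17,18)
take (0,2); skip (0,4); take (2,6); take (8,9); skip (4,11); take (11,12); take (12,13); take (16,17); take (17,18).
Selected 7 jobs.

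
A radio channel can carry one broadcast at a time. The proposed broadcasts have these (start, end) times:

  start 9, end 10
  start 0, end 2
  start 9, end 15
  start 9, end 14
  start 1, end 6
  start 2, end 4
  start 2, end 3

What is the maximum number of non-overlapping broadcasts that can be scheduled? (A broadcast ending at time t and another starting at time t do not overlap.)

By end time: (0,2), (2,3), (2,4), (1,6), (9,10), (9,14), (9,15).
Pick (0,2); next start ≥ 2 → (2,3); next start ≥ 3 → (9,10).
Selected 3 broadcasts.

3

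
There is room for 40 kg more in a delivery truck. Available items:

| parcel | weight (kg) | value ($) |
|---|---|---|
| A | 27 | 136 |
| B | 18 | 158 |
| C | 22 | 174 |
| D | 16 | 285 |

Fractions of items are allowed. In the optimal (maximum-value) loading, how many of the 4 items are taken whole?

Sort by value per unit weight and fill in that order.
Order: D (285/16=17.81) > B (158/18=8.78) > C (174/22=7.91) > A (136/27=5.04)
Fill: take D (16 @ 285) → take B (18 @ 158) → take 6/22 of C → 47.45; 40/40 used.
2 item(s) taken whole; one partial (take 6/22 of C).

2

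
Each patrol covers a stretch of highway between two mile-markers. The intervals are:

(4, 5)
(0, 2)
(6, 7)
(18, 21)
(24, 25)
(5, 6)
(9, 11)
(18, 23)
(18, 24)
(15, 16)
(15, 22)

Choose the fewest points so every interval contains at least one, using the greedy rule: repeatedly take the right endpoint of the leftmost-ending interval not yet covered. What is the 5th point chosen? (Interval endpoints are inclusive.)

16

Process intervals by earliest right end; each time one isn't hit yet, stab at its right endpoint.
Sorted: [0,2] [4,5] [5,6] [6,7] [9,11] [15,16] [18,21] [15,22] [18,23] [18,24] [24,25]
{[0,2]} hit by 2; {[4,5],[5,6]} hit by 5; {[6,7]} hit by 7; {[9,11]} hit by 11; {[15,16]} hit by 16; {[18,21],[15,22],[18,23],[18,24]} hit by 21; {[24,25]} hit by 25.
Points: 2, 5, 7, 11, 16, 21, 25 (7 total).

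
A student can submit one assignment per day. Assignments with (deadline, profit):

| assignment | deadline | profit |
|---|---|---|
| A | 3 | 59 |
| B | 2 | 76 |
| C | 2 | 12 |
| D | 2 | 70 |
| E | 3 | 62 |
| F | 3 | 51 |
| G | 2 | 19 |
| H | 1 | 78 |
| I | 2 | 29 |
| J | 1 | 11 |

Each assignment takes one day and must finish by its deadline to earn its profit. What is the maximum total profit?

216

Take jobs in profit order; each goes to the latest open slot no later than its deadline.
Profit order: H=78 B=76 D=70 E=62 A=59 F=51 I=29 G=19 C=12 J=11
Assign: H→slot 1, B→slot 2, D skipped, E→slot 3, A skipped, F skipped, I skipped, G skipped, C skipped, J skipped.
Slots: [1:H] [2:B] [3:E]
Profit = 78 + 76 + 62 = 216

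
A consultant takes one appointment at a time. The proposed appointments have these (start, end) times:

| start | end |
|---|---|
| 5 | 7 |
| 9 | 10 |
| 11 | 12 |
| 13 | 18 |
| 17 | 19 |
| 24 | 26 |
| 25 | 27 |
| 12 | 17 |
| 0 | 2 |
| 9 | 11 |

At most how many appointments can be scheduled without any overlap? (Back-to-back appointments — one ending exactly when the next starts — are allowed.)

Greedy by earliest finish: after sorting by end time, pick each interval compatible with the last pick.
By end time: (0,2), (5,7), (9,10), (9,11), (11,12), (12,17), (13,18), (17,19), (24,26), (25,27).
Pick (0,2); next start ≥ 2 → (5,7); next start ≥ 7 → (9,10); next start ≥ 10 → (11,12); next start ≥ 12 → (12,17); next start ≥ 17 → (17,19); next start ≥ 19 → (24,26).
Selected 7 appointments.

7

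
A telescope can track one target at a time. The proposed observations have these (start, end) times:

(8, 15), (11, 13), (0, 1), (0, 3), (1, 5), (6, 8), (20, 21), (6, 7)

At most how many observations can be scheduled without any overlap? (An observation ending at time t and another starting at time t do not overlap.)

Greedy by earliest finish: after sorting by end time, pick each interval compatible with the last pick.
Sorted by end: (0,1)  (0,3)  (1,5)  (6,7)  (6,8)  (11,13)  (8,15)  (20,21)
take (0,1); take (1,5); take (6,7); skip (6,8); take (11,13); skip (8,15); take (20,21).
Selected 5 observations.

5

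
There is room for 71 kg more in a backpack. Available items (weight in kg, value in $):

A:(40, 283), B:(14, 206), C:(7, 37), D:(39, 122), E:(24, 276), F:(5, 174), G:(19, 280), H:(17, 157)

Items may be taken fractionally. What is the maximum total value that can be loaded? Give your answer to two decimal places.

Greedy by value/weight ratio, highest first.
Ratios (sorted): F 34.80, G 14.74, B 14.71, E 11.50, H 9.24, A 7.08, C 5.29, D 3.13
take F (5 @ 174); take G (19 @ 280); take B (14 @ 206); take E (24 @ 276); take 9/17 of H → 83.12. Capacity used 71/71.
Total value = 1019.12

1019.12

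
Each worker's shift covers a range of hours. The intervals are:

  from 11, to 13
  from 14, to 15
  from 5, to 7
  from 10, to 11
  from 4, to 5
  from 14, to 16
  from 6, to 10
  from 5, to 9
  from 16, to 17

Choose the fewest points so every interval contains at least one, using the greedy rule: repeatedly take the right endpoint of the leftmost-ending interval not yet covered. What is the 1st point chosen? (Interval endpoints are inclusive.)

Process intervals by earliest right end; each time one isn't hit yet, stab at its right endpoint.
By right end: [4,5]  [5,7]  [5,9]  [6,10]  [10,11]  [11,13]  [14,15]  [14,16]  [16,17]
[4,5] uncovered → point at 5; [6,10] uncovered → point at 10; [11,13] uncovered → point at 13; [14,15] uncovered → point at 15; [16,17] uncovered → point at 17.
Points: 5, 10, 13, 15, 17 (5 total).

5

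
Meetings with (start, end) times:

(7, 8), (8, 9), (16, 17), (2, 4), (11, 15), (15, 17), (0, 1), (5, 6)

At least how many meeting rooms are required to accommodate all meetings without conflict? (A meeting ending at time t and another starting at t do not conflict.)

2

starts: [0, 2, 5, 7, 8, 11, 15, 16]
ends:   [1, 4, 6, 8, 9, 15, 17, 17]
s0→1 e1→0 s2→1 e4→0 s5→1 e6→0 s7→1 e8→0 s8→1 e9→0 s11→1 e15→0 s15→1 s16→2  — peak 2.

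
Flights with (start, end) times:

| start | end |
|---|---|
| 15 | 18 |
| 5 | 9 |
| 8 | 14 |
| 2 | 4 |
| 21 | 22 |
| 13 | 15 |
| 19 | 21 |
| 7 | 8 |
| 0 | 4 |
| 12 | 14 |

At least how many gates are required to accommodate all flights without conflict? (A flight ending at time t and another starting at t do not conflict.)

The answer is the maximum number of intervals overlapping at any instant.
starts: [0, 2, 5, 7, 8, 12, 13, 15, 19, 21]
ends:   [4, 4, 8, 9, 14, 14, 15, 18, 21, 22]
s0→1 s2→2 e4→1 e4→0 s5→1 s7→2 e8→1 s8→2 e9→1 s12→2 s13→3  — peak 3.

3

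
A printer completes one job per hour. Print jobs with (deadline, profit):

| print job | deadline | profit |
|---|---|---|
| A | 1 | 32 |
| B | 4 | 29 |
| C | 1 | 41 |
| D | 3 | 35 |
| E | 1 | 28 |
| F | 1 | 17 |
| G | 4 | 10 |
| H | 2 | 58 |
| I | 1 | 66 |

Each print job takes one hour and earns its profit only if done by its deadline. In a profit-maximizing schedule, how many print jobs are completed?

4

Take jobs in profit order; each goes to the latest open slot no later than its deadline.
By profit: I(d1,66), H(d2,58), C(d1,41), D(d3,35), A(d1,32), B(d4,29), E(d1,28), F(d1,17), G(d4,10)
I→slot 1; H→slot 2; C skipped; D→slot 3; A skipped; B→slot 4; E skipped; F skipped; G skipped.
4 of 9 scheduled.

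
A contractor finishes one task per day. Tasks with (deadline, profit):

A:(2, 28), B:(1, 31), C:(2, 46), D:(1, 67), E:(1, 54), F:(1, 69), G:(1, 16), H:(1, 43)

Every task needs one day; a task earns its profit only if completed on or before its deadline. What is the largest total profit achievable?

Sort by profit descending; place each in the latest free slot ≤ its deadline.
Profit order: F=69 D=67 E=54 C=46 H=43 B=31 A=28 G=16
Assign: F→slot 1, D skipped, E skipped, C→slot 2, H skipped, B skipped, A skipped, G skipped.
Slots: [1:F] [2:C]
Profit = 69 + 46 = 115

115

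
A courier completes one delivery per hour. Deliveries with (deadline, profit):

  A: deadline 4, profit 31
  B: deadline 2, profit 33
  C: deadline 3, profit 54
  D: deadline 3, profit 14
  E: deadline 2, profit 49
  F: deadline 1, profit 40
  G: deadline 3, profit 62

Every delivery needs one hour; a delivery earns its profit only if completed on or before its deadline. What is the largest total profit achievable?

Sort by profit descending; place each in the latest free slot ≤ its deadline.
Profit order: G=62 C=54 E=49 F=40 B=33 A=31 D=14
Assign: G→slot 3, C→slot 2, E→slot 1, F skipped, B skipped, A→slot 4, D skipped.
Slots: [1:E] [2:C] [3:G] [4:A]
Profit = 49 + 54 + 62 + 31 = 196

196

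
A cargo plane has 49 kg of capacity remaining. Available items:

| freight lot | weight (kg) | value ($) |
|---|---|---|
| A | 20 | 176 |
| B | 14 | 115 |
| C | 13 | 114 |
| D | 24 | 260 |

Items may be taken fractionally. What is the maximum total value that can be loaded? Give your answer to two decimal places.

Ratios (sorted): D 10.83, A 8.80, C 8.77, B 8.21
take D (24 @ 260); take A (20 @ 176); take 5/13 of C → 43.85. Capacity used 49/49.
Total value = 479.85

479.85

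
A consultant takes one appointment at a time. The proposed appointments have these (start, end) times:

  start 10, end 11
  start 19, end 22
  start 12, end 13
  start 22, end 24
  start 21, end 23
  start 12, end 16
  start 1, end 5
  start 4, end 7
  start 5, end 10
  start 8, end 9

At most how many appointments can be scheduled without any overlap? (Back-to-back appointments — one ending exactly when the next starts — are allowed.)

Order by finish time; keep every interval that doesn't clash with the previous kept one.
By end time: (1,5), (4,7), (8,9), (5,10), (10,11), (12,13), (12,16), (19,22), (21,23), (22,24).
Pick (1,5); next start ≥ 5 → (8,9); next start ≥ 9 → (10,11); next start ≥ 11 → (12,13); next start ≥ 13 → (19,22); next start ≥ 22 → (22,24).
Selected 6 appointments.

6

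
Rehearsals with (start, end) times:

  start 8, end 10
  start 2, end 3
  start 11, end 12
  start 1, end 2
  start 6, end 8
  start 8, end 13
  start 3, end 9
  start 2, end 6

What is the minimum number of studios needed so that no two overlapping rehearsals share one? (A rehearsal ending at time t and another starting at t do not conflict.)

3

The answer is the maximum number of intervals overlapping at any instant.
starts: [1, 2, 2, 3, 6, 8, 8, 11]
ends:   [2, 3, 6, 8, 9, 10, 12, 13]
s1→1 e2→0 s2→1 s2→2 e3→1 s3→2 e6→1 s6→2 e8→1 s8→2 s8→3  — peak 3.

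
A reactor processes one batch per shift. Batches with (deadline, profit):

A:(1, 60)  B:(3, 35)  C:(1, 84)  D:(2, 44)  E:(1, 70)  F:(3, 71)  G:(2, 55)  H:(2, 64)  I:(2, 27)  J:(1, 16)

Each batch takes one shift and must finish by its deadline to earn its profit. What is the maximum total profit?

219

Take jobs in profit order; each goes to the latest open slot no later than its deadline.
By profit: C(d1,84), F(d3,71), E(d1,70), H(d2,64), A(d1,60), G(d2,55), D(d2,44), B(d3,35), I(d2,27), J(d1,16)
C→slot 1; F→slot 3; E skipped; H→slot 2; A skipped; G skipped; D skipped; B skipped; I skipped; J skipped.
Profit = 84 + 64 + 71 = 219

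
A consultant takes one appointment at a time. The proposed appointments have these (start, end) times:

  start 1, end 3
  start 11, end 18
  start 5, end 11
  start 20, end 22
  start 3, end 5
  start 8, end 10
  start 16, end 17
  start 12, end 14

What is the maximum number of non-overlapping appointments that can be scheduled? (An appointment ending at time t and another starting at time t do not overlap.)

Order by finish time; keep every interval that doesn't clash with the previous kept one.
By end time: (1,3), (3,5), (8,10), (5,11), (12,14), (16,17), (11,18), (20,22).
Pick (1,3); next start ≥ 3 → (3,5); next start ≥ 5 → (8,10); next start ≥ 10 → (12,14); next start ≥ 14 → (16,17); next start ≥ 17 → (20,22).
Selected 6 appointments.

6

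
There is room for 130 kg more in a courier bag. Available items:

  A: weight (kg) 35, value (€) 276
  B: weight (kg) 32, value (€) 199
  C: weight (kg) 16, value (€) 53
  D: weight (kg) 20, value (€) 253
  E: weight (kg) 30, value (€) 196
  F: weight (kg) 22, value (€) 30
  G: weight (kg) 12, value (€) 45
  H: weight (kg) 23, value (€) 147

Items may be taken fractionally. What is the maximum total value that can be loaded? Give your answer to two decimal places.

Ratios (sorted): D 12.65, A 7.89, E 6.53, H 6.39, B 6.22, G 3.75, C 3.31, F 1.36
take D (20 @ 253); take A (35 @ 276); take E (30 @ 196); take H (23 @ 147); take 22/32 of B → 136.81. Capacity used 130/130.
Total value = 1008.81

1008.81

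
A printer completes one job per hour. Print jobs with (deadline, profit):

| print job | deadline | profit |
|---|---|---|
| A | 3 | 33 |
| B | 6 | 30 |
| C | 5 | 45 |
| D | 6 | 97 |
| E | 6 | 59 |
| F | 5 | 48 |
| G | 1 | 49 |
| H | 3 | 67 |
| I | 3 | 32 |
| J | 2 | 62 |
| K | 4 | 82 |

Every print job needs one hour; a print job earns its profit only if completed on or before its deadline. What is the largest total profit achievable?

416

By profit: D(d6,97), K(d4,82), H(d3,67), J(d2,62), E(d6,59), G(d1,49), F(d5,48), C(d5,45), A(d3,33), I(d3,32), B(d6,30)
D→slot 6; K→slot 4; H→slot 3; J→slot 2; E→slot 5; G→slot 1; F skipped; C skipped; A skipped; I skipped; B skipped.
Profit = 49 + 62 + 67 + 82 + 59 + 97 = 416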